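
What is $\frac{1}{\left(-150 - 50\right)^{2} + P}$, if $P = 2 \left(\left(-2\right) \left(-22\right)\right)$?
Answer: $\frac{1}{40088} \approx 2.4945 \cdot 10^{-5}$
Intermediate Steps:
$P = 88$ ($P = 2 \cdot 44 = 88$)
$\frac{1}{\left(-150 - 50\right)^{2} + P} = \frac{1}{\left(-150 - 50\right)^{2} + 88} = \frac{1}{\left(-200\right)^{2} + 88} = \frac{1}{40000 + 88} = \frac{1}{40088}$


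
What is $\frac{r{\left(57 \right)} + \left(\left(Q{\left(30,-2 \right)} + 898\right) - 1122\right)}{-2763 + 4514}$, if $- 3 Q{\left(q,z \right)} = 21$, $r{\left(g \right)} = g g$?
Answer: $\frac{3018}{1751} \approx 1.7236$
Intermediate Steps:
$r{\left(g \right)} = g^{2}$
$Q{\left(q,z \right)} = -7$ ($Q{\left(q,z \right)} = \left(- \frac{1}{3}\right) 21 = -7$)
$\frac{r{\left(57 \right)} + \left(\left(Q{\left(30,-2 \right)} + 898\right) - 1122\right)}{-2763 + 4514} = \frac{57^{2} + \left(\left(-7 + 898\right) - 1122\right)}{-2763 + 4514} = \frac{3249 + \left(891 - 1122\right)}{1751} = \left(3249 - 231\right) \frac{1}{1751} = 3018 \cdot \frac{1}{1751} = \frac{3018}{1751}$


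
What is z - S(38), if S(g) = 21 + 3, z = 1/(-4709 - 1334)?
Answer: -145033/6043 ≈ -24.000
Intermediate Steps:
z = -1/6043 (z = 1/(-6043) = -1/6043 ≈ -0.00016548)
S(g) = 24
z - S(38) = -1/6043 - 1*24 = -1/6043 - 24 = -145033/6043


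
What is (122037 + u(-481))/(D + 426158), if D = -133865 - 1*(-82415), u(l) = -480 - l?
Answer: 61019/187354 ≈ 0.32569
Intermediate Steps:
D = -51450 (D = -133865 + 82415 = -51450)
(122037 + u(-481))/(D + 426158) = (122037 + (-480 - 1*(-481)))/(-51450 + 426158) = (122037 + (-480 + 481))/374708 = (122037 + 1)*(1/374708) = 122038*(1/374708) = 61019/187354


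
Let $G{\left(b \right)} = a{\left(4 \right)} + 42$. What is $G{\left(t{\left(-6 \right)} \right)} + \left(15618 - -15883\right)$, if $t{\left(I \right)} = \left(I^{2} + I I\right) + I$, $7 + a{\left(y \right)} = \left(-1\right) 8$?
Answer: $31528$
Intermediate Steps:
$a{\left(y \right)} = -15$ ($a{\left(y \right)} = -7 - 8 = -15$)
$t{\left(I \right)} = I + 2 I^{2}$ ($t{\left(I \right)} = \left(I^{2} + I^{2}\right) + I = 2 I^{2} + I = I + 2 I^{2}$)
$G{\left(b \right)} = 27$ ($G{\left(b \right)} = -15 + 42 = 27$)
$G{\left(t{\left(-6 \right)} \right)} + \left(15618 - -15883\right) = 27 + \left(15618 - -15883\right) = 27 + \left(15618 + 15883\right) = 27 + 31501 = 31528$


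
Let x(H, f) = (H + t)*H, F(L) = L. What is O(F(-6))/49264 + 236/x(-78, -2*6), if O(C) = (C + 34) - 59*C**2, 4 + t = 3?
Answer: -40289/9486399 ≈ -0.0042470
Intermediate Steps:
t = -1 (t = -4 + 3 = -1)
O(C) = 34 + C - 59*C**2 (O(C) = (34 + C) - 59*C**2 = 34 + C - 59*C**2)
x(H, f) = H*(-1 + H) (x(H, f) = (H - 1)*H = (-1 + H)*H = H*(-1 + H))
O(F(-6))/49264 + 236/x(-78, -2*6) = (34 - 6 - 59*(-6)**2)/49264 + 236/((-78*(-1 - 78))) = (34 - 6 - 59*36)*(1/49264) + 236/((-78*(-79))) = (34 - 6 - 2124)*(1/49264) + 236/6162 = -2096*1/49264 + 236*(1/6162) = -131/3079 + 118/3081 = -40289/9486399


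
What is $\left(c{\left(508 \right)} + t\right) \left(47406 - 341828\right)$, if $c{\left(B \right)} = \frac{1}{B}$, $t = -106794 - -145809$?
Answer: $- \frac{2917666227031}{254} \approx -1.1487 \cdot 10^{10}$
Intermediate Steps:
$t = 39015$ ($t = -106794 + 145809 = 39015$)
$\left(c{\left(508 \right)} + t\right) \left(47406 - 341828\right) = \left(\frac{1}{508} + 39015\right) \left(47406 - 341828\right) = \left(\frac{1}{508} + 39015\right) \left(-294422\right) = \frac{19819621}{508} \left(-294422\right) = - \frac{2917666227031}{254}$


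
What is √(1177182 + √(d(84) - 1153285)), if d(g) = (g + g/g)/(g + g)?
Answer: √(2076549048 + 21*I*√8137575390)/42 ≈ 1085.0 + 0.4949*I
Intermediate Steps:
d(g) = (1 + g)/(2*g) (d(g) = (g + 1)/((2*g)) = (1 + g)*(1/(2*g)) = (1 + g)/(2*g))
√(1177182 + √(d(84) - 1153285)) = √(1177182 + √((½)*(1 + 84)/84 - 1153285)) = √(1177182 + √((½)*(1/84)*85 - 1153285)) = √(1177182 + √(85/168 - 1153285)) = √(1177182 + √(-193751795/168)) = √(1177182 + I*√8137575390/84)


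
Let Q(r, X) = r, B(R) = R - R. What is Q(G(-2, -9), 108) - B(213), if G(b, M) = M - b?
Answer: -7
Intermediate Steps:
B(R) = 0
Q(G(-2, -9), 108) - B(213) = (-9 - 1*(-2)) - 1*0 = (-9 + 2) + 0 = -7 + 0 = -7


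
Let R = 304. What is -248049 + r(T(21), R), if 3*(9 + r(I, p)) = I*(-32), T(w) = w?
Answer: -248282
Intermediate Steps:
r(I, p) = -9 - 32*I/3 (r(I, p) = -9 + (I*(-32))/3 = -9 + (-32*I)/3 = -9 - 32*I/3)
-248049 + r(T(21), R) = -248049 + (-9 - 32/3*21) = -248049 + (-9 - 224) = -248049 - 233 = -248282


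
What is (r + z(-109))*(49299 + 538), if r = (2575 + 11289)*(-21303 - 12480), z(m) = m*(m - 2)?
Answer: -23341428717681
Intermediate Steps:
z(m) = m*(-2 + m)
r = -468367512 (r = 13864*(-33783) = -468367512)
(r + z(-109))*(49299 + 538) = (-468367512 - 109*(-2 - 109))*(49299 + 538) = (-468367512 - 109*(-111))*49837 = (-468367512 + 12099)*49837 = -468355413*49837 = -23341428717681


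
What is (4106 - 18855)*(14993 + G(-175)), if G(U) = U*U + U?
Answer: -670238807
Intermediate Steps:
G(U) = U + U**2 (G(U) = U**2 + U = U + U**2)
(4106 - 18855)*(14993 + G(-175)) = (4106 - 18855)*(14993 - 175*(1 - 175)) = -14749*(14993 - 175*(-174)) = -14749*(14993 + 30450) = -14749*45443 = -670238807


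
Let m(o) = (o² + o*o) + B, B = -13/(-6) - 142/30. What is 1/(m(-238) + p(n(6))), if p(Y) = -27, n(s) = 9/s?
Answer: 30/3397753 ≈ 8.8294e-6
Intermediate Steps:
B = -77/30 (B = -13*(-⅙) - 142*1/30 = 13/6 - 71/15 = -77/30 ≈ -2.5667)
m(o) = -77/30 + 2*o² (m(o) = (o² + o*o) - 77/30 = (o² + o²) - 77/30 = 2*o² - 77/30 = -77/30 + 2*o²)
1/(m(-238) + p(n(6))) = 1/((-77/30 + 2*(-238)²) - 27) = 1/((-77/30 + 2*56644) - 27) = 1/((-77/30 + 113288) - 27) = 1/(3398563/30 - 27) = 1/(3397753/30) = 30/3397753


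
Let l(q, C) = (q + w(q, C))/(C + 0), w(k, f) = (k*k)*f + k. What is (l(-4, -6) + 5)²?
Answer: 4489/9 ≈ 498.78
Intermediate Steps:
w(k, f) = k + f*k² (w(k, f) = k²*f + k = f*k² + k = k + f*k²)
l(q, C) = (q + q*(1 + C*q))/C (l(q, C) = (q + q*(1 + C*q))/(C + 0) = (q + q*(1 + C*q))/C)
(l(-4, -6) + 5)² = (-4*(2 - 6*(-4))/(-6) + 5)² = (-4*(-⅙)*(2 + 24) + 5)² = (-4*(-⅙)*26 + 5)² = (52/3 + 5)² = (67/3)² = 4489/9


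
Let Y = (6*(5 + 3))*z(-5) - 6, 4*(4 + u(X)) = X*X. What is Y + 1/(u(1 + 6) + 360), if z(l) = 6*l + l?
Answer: -2483474/1473 ≈ -1686.0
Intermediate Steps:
z(l) = 7*l
u(X) = -4 + X**2/4 (u(X) = -4 + (X*X)/4 = -4 + X**2/4)
Y = -1686 (Y = (6*(5 + 3))*(7*(-5)) - 6 = (6*8)*(-35) - 6 = 48*(-35) - 6 = -1680 - 6 = -1686)
Y + 1/(u(1 + 6) + 360) = -1686 + 1/((-4 + (1 + 6)**2/4) + 360) = -1686 + 1/((-4 + (1/4)*7**2) + 360) = -1686 + 1/((-4 + (1/4)*49) + 360) = -1686 + 1/((-4 + 49/4) + 360) = -1686 + 1/(33/4 + 360) = -1686 + 1/(1473/4) = -1686 + 4/1473 = -2483474/1473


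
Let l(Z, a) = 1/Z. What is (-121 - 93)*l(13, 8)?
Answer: -214/13 ≈ -16.462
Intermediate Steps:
l(Z, a) = 1/Z
(-121 - 93)*l(13, 8) = (-121 - 93)/13 = -214*1/13 = -214/13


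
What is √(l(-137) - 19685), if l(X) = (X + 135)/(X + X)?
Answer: 2*I*√92366907/137 ≈ 140.3*I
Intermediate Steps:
l(X) = (135 + X)/(2*X) (l(X) = (135 + X)/((2*X)) = (135 + X)*(1/(2*X)) = (135 + X)/(2*X))
√(l(-137) - 19685) = √((½)*(135 - 137)/(-137) - 19685) = √((½)*(-1/137)*(-2) - 19685) = √(1/137 - 19685) = √(-2696844/137) = 2*I*√92366907/137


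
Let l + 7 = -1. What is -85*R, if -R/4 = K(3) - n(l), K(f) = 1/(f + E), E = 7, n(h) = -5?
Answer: 1734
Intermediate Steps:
l = -8 (l = -7 - 1 = -8)
K(f) = 1/(7 + f) (K(f) = 1/(f + 7) = 1/(7 + f))
R = -102/5 (R = -4*(1/(7 + 3) - 1*(-5)) = -4*(1/10 + 5) = -4*(⅒ + 5) = -4*51/10 = -102/5 ≈ -20.400)
-85*R = -85*(-102/5) = 1734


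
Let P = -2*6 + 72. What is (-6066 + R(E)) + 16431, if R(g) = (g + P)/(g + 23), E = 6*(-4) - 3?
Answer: 41427/4 ≈ 10357.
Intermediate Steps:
P = 60 (P = -12 + 72 = 60)
E = -27 (E = -24 - 3 = -27)
R(g) = (60 + g)/(23 + g) (R(g) = (g + 60)/(g + 23) = (60 + g)/(23 + g))
(-6066 + R(E)) + 16431 = (-6066 + (60 - 27)/(23 - 27)) + 16431 = (-6066 + 33/(-4)) + 16431 = (-6066 - ¼*33) + 16431 = (-6066 - 33/4) + 16431 = -24297/4 + 16431 = 41427/4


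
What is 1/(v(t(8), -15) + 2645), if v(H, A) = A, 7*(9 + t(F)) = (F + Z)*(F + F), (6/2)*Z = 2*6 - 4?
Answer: 1/2630 ≈ 0.00038023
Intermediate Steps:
Z = 8/3 (Z = (2*6 - 4)/3 = (12 - 4)/3 = (⅓)*8 = 8/3 ≈ 2.6667)
t(F) = -9 + 2*F*(8/3 + F)/7 (t(F) = -9 + ((F + 8/3)*(F + F))/7 = -9 + ((8/3 + F)*(2*F))/7 = -9 + (2*F*(8/3 + F))/7 = -9 + 2*F*(8/3 + F)/7)
1/(v(t(8), -15) + 2645) = 1/(-15 + 2645) = 1/2630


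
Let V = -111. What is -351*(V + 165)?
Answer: -18954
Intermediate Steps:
-351*(V + 165) = -351*(-111 + 165) = -351*54 = -18954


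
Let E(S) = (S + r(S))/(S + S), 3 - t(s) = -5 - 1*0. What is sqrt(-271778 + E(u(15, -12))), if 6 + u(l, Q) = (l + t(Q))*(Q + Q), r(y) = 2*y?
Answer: I*sqrt(1087106)/2 ≈ 521.32*I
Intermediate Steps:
t(s) = 8 (t(s) = 3 - (-5 - 1*0) = 3 - (-5 + 0) = 3 - 1*(-5) = 3 + 5 = 8)
u(l, Q) = -6 + 2*Q*(8 + l) (u(l, Q) = -6 + (l + 8)*(Q + Q) = -6 + (8 + l)*(2*Q) = -6 + 2*Q*(8 + l))
E(S) = 3/2 (E(S) = (S + 2*S)/(S + S) = (3*S)/((2*S)) = (3*S)*(1/(2*S)) = 3/2)
sqrt(-271778 + E(u(15, -12))) = sqrt(-271778 + 3/2) = sqrt(-543553/2) = I*sqrt(1087106)/2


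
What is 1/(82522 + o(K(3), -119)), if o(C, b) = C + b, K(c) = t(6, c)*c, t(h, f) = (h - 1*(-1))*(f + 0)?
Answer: 1/82466 ≈ 1.2126e-5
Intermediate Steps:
t(h, f) = f*(1 + h) (t(h, f) = (h + 1)*f = (1 + h)*f = f*(1 + h))
K(c) = 7*c² (K(c) = (c*(1 + 6))*c = (c*7)*c = (7*c)*c = 7*c²)
1/(82522 + o(K(3), -119)) = 1/(82522 + (7*3² - 119)) = 1/(82522 + (7*9 - 119)) = 1/(82522 + (63 - 119)) = 1/(82522 - 56) = 1/82466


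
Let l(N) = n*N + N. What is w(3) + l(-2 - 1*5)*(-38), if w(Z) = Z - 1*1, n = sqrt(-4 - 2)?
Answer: 268 + 266*I*sqrt(6) ≈ 268.0 + 651.56*I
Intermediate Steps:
n = I*sqrt(6) (n = sqrt(-6) = I*sqrt(6) ≈ 2.4495*I)
w(Z) = -1 + Z (w(Z) = Z - 1 = -1 + Z)
l(N) = N + I*N*sqrt(6) (l(N) = (I*sqrt(6))*N + N = I*N*sqrt(6) + N = N + I*N*sqrt(6))
w(3) + l(-2 - 1*5)*(-38) = (-1 + 3) + ((-2 - 1*5)*(1 + I*sqrt(6)))*(-38) = 2 + ((-2 - 5)*(1 + I*sqrt(6)))*(-38) = 2 - 7*(1 + I*sqrt(6))*(-38) = 2 + (-7 - 7*I*sqrt(6))*(-38) = 2 + (266 + 266*I*sqrt(6)) = 268 + 266*I*sqrt(6)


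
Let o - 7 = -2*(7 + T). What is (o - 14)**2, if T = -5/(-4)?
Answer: 2209/4 ≈ 552.25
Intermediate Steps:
T = 5/4 (T = -5*(-1/4) = 5/4 ≈ 1.2500)
o = -19/2 (o = 7 - 2*(7 + 5/4) = 7 - 2*33/4 = 7 - 33/2 = -19/2 ≈ -9.5000)
(o - 14)**2 = (-19/2 - 14)**2 = (-47/2)**2 = 2209/4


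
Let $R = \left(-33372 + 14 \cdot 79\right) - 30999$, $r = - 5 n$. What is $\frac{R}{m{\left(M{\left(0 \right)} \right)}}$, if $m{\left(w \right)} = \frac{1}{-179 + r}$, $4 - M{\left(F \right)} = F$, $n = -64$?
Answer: $-8920365$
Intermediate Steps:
$M{\left(F \right)} = 4 - F$
$r = 320$ ($r = \left(-5\right) \left(-64\right) = 320$)
$R = -63265$ ($R = \left(-33372 + 1106\right) - 30999 = -32266 - 30999 = -63265$)
$m{\left(w \right)} = \frac{1}{141}$ ($m{\left(w \right)} = \frac{1}{-179 + 320} = \frac{1}{141}$)
$\frac{R}{m{\left(M{\left(0 \right)} \right)}} = - 63265 \frac{1}{\frac{1}{141}} = \left(-63265\right) 141 = -8920365$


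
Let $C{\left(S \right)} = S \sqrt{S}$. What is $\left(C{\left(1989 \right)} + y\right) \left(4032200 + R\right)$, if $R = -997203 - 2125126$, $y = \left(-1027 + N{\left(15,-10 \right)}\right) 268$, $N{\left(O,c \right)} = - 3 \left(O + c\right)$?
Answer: $-254086935976 + 5429200257 \sqrt{221} \approx -1.7338 \cdot 10^{11}$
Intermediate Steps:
$N{\left(O,c \right)} = - 3 O - 3 c$
$C{\left(S \right)} = S^{\frac{3}{2}}$
$y = -279256$ ($y = \left(-1027 - 15\right) 268 = \left(-1042\right) 268 = -279256$)
$R = -3122329$
$\left(C{\left(1989 \right)} + y\right) \left(4032200 + R\right) = \left(1989^{\frac{3}{2}} - 279256\right) \left(4032200 - 3122329\right) = \left(5967 \sqrt{221} - 279256\right) 909871 = \left(-279256 + 5967 \sqrt{221}\right) 909871 = -254086935976 + 5429200257 \sqrt{221}$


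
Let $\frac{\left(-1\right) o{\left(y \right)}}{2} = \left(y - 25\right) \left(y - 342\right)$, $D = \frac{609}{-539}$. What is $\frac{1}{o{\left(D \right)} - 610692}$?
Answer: $- \frac{5929}{3727110972} \approx -1.5908 \cdot 10^{-6}$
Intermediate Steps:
$D = - \frac{87}{77}$ ($D = 609 \left(- \frac{1}{539}\right) = - \frac{87}{77} \approx -1.1299$)
$o{\left(y \right)} = - 2 \left(-342 + y\right) \left(-25 + y\right)$ ($o{\left(y \right)} = - 2 \left(y - 25\right) \left(y - 342\right) = - 2 \left(-25 + y\right) \left(-342 + y\right) = - 2 \left(-342 + y\right) \left(-25 + y\right)$)
$\frac{1}{o{\left(D \right)} - 610692} = \frac{1}{\left(-17100 - 2 \left(- \frac{87}{77}\right)^{2} + 734 \left(- \frac{87}{77}\right)\right) - 610692} = \frac{1}{\left(-17100 - \frac{15138}{5929} - \frac{63858}{77}\right) - 610692} = \frac{1}{- \frac{106318104}{5929} - 610692} = \frac{1}{- \frac{3727110972}{5929}} = - \frac{5929}{3727110972}$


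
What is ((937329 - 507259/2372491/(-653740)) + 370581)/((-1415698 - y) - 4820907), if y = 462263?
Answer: -2028558295069256659/10389892461232503120 ≈ -0.19524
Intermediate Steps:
((937329 - 507259/2372491/(-653740)) + 370581)/((-1415698 - y) - 4820907) = ((937329 - 507259/2372491/(-653740)) + 370581)/((-1415698 - 1*462263) - 4820907) = ((937329 - 507259*1/2372491*(-1/653740)) + 370581)/((-1415698 - 462263) - 4820907) = ((937329 - 507259/2372491*(-1/653740)) + 370581)/(-1877961 - 4820907) = ((937329 + 507259/1550992266340) + 370581)/(-6698868) = (1453790030016713119/1550992266340 + 370581)*(-1/6698868) = (2028558295069256659/1550992266340)*(-1/6698868) = -2028558295069256659/10389892461232503120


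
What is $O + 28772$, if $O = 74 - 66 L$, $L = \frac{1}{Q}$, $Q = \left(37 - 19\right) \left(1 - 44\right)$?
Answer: $\frac{3721145}{129} \approx 28846.0$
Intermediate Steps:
$Q = -774$ ($Q = 18 \left(-43\right) = -774$)
$L = - \frac{1}{774}$ ($L = \frac{1}{-774} = - \frac{1}{774} \approx -0.001292$)
$O = \frac{9557}{129}$ ($O = 74 - - \frac{11}{129} = 74 + \frac{11}{129} = \frac{9557}{129} \approx 74.085$)
$O + 28772 = \frac{9557}{129} + 28772 = \frac{3721145}{129}$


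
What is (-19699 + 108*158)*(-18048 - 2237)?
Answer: 53450975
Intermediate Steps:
(-19699 + 108*158)*(-18048 - 2237) = (-19699 + 17064)*(-20285) = -2635*(-20285) = 53450975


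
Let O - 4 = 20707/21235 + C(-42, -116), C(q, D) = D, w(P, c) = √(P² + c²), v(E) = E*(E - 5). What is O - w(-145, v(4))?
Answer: -2357613/21235 - √21041 ≈ -256.08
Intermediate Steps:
v(E) = E*(-5 + E)
O = -2357613/21235 (O = 4 + (20707/21235 - 116) = 4 - 2442553/21235 = -2357613/21235 ≈ -111.02)
O - w(-145, v(4)) = -2357613/21235 - √((-145)² + (4*(-5 + 4))²) = -2357613/21235 - √(21025 + (4*(-1))²) = -2357613/21235 - √(21025 + (-4)²) = -2357613/21235 - √(21025 + 16) = -2357613/21235 - √21041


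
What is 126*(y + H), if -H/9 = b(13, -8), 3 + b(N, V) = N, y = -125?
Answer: -27090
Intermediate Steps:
b(N, V) = -3 + N
H = -90 (H = -9*(-3 + 13) = -9*10 = -90)
126*(y + H) = 126*(-125 - 90) = 126*(-215) = -27090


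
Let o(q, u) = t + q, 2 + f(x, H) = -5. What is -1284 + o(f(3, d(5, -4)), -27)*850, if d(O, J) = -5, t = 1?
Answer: -6384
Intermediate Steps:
f(x, H) = -7 (f(x, H) = -2 - 5 = -7)
o(q, u) = 1 + q
-1284 + o(f(3, d(5, -4)), -27)*850 = -1284 + (1 - 7)*850 = -1284 - 6*850 = -1284 - 5100 = -6384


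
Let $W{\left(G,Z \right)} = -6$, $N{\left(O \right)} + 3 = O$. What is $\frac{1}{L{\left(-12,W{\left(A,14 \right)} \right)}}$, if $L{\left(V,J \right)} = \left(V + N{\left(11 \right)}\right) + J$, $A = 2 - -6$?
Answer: $- \frac{1}{10} \approx -0.1$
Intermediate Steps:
$A = 8$ ($A = 2 + 6 = 8$)
$N{\left(O \right)} = -3 + O$
$L{\left(V,J \right)} = 8 + J + V$ ($L{\left(V,J \right)} = \left(V + \left(-3 + 11\right)\right) + J = \left(V + 8\right) + J = \left(8 + V\right) + J = 8 + J + V$)
$\frac{1}{L{\left(-12,W{\left(A,14 \right)} \right)}} = \frac{1}{8 - 6 - 12} = \frac{1}{-10} = - \frac{1}{10}$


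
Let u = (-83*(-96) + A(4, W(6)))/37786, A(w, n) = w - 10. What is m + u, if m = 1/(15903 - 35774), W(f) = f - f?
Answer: 79087558/375422803 ≈ 0.21066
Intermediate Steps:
W(f) = 0
A(w, n) = -10 + w
u = 3981/18893 (u = (-83*(-96) + (-10 + 4))/37786 = (7968 - 6)*(1/37786) = 7962*(1/37786) = 3981/18893 ≈ 0.21071)
m = -1/19871 (m = 1/(-19871) = -1/19871 ≈ -5.0325e-5)
m + u = -1/19871 + 3981/18893 = 79087558/375422803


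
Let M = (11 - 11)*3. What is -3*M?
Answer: 0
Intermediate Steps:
M = 0 (M = 0*3 = 0)
-3*M = -3*0 = 0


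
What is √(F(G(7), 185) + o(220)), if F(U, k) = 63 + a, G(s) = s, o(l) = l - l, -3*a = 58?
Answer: √393/3 ≈ 6.6081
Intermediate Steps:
a = -58/3 (a = -⅓*58 = -58/3 ≈ -19.333)
o(l) = 0
F(U, k) = 131/3 (F(U, k) = 63 - 58/3 = 131/3)
√(F(G(7), 185) + o(220)) = √(131/3 + 0) = √(131/3) = √393/3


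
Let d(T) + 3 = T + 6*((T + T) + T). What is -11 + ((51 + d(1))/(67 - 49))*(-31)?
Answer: -2275/18 ≈ -126.39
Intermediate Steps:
d(T) = -3 + 19*T (d(T) = -3 + (T + 6*((T + T) + T)) = -3 + (T + 6*(2*T + T)) = -3 + (T + 6*(3*T)) = -3 + (T + 18*T) = -3 + 19*T)
-11 + ((51 + d(1))/(67 - 49))*(-31) = -11 + ((51 + (-3 + 19*1))/(67 - 49))*(-31) = -11 + ((51 + (-3 + 19))/18)*(-31) = -11 + ((51 + 16)*(1/18))*(-31) = -11 + (67*(1/18))*(-31) = -11 + (67/18)*(-31) = -11 - 2077/18 = -2275/18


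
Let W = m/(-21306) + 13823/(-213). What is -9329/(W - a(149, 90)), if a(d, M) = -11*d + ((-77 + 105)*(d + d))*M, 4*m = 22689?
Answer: 56448883416/4534463730887 ≈ 0.012449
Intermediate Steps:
m = 22689/4 (m = (1/4)*22689 = 22689/4 ≈ 5672.3)
a(d, M) = -11*d + 56*M*d (a(d, M) = -11*d + (28*(2*d))*M = -11*d + (56*d)*M = -11*d + 56*M*d)
W = -394294703/6050904 (W = (22689/4)/(-21306) + 13823/(-213) = (22689/4)*(-1/21306) + 13823*(-1/213) = -7563/28408 - 13823/213 = -394294703/6050904 ≈ -65.163)
-9329/(W - a(149, 90)) = -9329/(-394294703/6050904 - 149*(-11 + 56*90)) = -9329/(-394294703/6050904 - 149*(-11 + 5040)) = -9329/(-394294703/6050904 - 149*5029) = -9329/(-394294703/6050904 - 1*749321) = -9329/(-394294703/6050904 - 749321) = -9329/(-4534463730887/6050904) = -9329*(-6050904/4534463730887) = 56448883416/4534463730887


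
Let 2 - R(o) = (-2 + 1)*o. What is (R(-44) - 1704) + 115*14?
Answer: -136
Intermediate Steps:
R(o) = 2 + o (R(o) = 2 - (-2 + 1)*o = 2 - (-1)*o = 2 + o)
(R(-44) - 1704) + 115*14 = ((2 - 44) - 1704) + 115*14 = (-42 - 1704) + 1610 = -1746 + 1610 = -136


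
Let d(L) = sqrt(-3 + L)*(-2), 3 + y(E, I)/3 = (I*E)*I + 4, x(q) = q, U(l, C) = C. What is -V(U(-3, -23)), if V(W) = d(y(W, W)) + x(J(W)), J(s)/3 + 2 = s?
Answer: 75 + 46*I*sqrt(69) ≈ 75.0 + 382.1*I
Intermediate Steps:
J(s) = -6 + 3*s
y(E, I) = 3 + 3*E*I**2 (y(E, I) = -9 + 3*((I*E)*I + 4) = -9 + 3*((E*I)*I + 4) = -9 + 3*(E*I**2 + 4) = -9 + 3*(4 + E*I**2) = -9 + (12 + 3*E*I**2) = 3 + 3*E*I**2)
d(L) = -2*sqrt(-3 + L)
V(W) = -6 + 3*W - 2*sqrt(3)*sqrt(W**3) (V(W) = -2*sqrt(-3 + (3 + 3*W*W**2)) + (-6 + 3*W) = -2*sqrt(-3 + (3 + 3*W**3)) + (-6 + 3*W) = -2*sqrt(3)*sqrt(W**3) + (-6 + 3*W) = -6 + 3*W - 2*sqrt(3)*sqrt(W**3))
-V(U(-3, -23)) = -(-6 + 3*(-23) - 2*sqrt(3)*sqrt((-23)**3)) = -(-6 - 69 - 2*sqrt(3)*sqrt(-12167)) = -(-6 - 69 - 2*sqrt(3)*23*I*sqrt(23)) = -(-6 - 69 - 46*I*sqrt(69)) = -(-75 - 46*I*sqrt(69)) = 75 + 46*I*sqrt(69)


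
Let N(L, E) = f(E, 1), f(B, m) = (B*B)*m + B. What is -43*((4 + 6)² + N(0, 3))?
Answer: -4816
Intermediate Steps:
f(B, m) = B + m*B² (f(B, m) = B²*m + B = m*B² + B = B + m*B²)
N(L, E) = E*(1 + E) (N(L, E) = E*(1 + E*1) = E*(1 + E))
-43*((4 + 6)² + N(0, 3)) = -43*((4 + 6)² + 3*(1 + 3)) = -43*(10² + 3*4) = -43*(100 + 12) = -43*112 = -4816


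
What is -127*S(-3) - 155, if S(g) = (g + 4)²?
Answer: -282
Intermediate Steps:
S(g) = (4 + g)²
-127*S(-3) - 155 = -127*(4 - 3)² - 155 = -127*1² - 155 = -127*1 - 155 = -127 - 155 = -282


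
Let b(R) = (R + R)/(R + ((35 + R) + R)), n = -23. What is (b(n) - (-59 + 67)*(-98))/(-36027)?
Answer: -13351/612459 ≈ -0.021799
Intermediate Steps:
b(R) = 2*R/(35 + 3*R) (b(R) = (2*R)/(R + (35 + 2*R)) = (2*R)/(35 + 3*R) = 2*R/(35 + 3*R))
(b(n) - (-59 + 67)*(-98))/(-36027) = (2*(-23)/(35 + 3*(-23)) - (-59 + 67)*(-98))/(-36027) = (2*(-23)/(35 - 69) - 8*(-98))*(-1/36027) = (2*(-23)/(-34) - 1*(-784))*(-1/36027) = (2*(-23)*(-1/34) + 784)*(-1/36027) = (23/17 + 784)*(-1/36027) = (13351/17)*(-1/36027) = -13351/612459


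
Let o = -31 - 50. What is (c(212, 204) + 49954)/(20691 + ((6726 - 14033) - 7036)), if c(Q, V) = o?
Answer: 49873/6348 ≈ 7.8565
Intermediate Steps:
o = -81
c(Q, V) = -81
(c(212, 204) + 49954)/(20691 + ((6726 - 14033) - 7036)) = (-81 + 49954)/(20691 + ((6726 - 14033) - 7036)) = 49873/(20691 + (-7307 - 7036)) = 49873/(20691 - 14343) = 49873/6348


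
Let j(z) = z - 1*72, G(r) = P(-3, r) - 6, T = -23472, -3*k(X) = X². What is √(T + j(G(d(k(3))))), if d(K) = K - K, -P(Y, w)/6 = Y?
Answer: 2*I*√5883 ≈ 153.4*I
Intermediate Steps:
k(X) = -X²/3
P(Y, w) = -6*Y
d(K) = 0
G(r) = 12 (G(r) = -6*(-3) - 6 = 18 - 6 = 12)
j(z) = -72 + z (j(z) = z - 72 = -72 + z)
√(T + j(G(d(k(3))))) = √(-23472 + (-72 + 12)) = √(-23472 - 60) = √(-23532) = 2*I*√5883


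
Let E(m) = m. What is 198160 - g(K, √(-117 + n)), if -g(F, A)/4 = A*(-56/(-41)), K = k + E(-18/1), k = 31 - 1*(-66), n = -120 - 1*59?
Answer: 198160 + 448*I*√74/41 ≈ 1.9816e+5 + 93.996*I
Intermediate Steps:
n = -179 (n = -120 - 59 = -179)
k = 97 (k = 31 + 66 = 97)
K = 79 (K = 97 - 18/1 = 97 - 18*1 = 97 - 18 = 79)
g(F, A) = -224*A/41 (g(F, A) = -4*A*(-56/(-41)) = -4*A*(-56*(-1/41)) = -4*A*56/41 = -224*A/41)
198160 - g(K, √(-117 + n)) = 198160 - (-224)*√(-117 - 179)/41 = 198160 - (-224)*√(-296)/41 = 198160 - (-224)*2*I*√74/41 = 198160 - (-448)*I*√74/41 = 198160 + 448*I*√74/41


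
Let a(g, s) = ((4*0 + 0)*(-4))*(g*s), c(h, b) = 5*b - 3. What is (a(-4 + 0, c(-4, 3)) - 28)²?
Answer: 784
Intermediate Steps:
c(h, b) = -3 + 5*b
a(g, s) = 0 (a(g, s) = ((0 + 0)*(-4))*(g*s) = (0*(-4))*(g*s) = 0*(g*s) = 0)
(a(-4 + 0, c(-4, 3)) - 28)² = (0 - 28)² = (-28)² = 784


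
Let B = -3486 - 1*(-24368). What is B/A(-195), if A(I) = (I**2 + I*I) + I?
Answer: 20882/75855 ≈ 0.27529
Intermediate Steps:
B = 20882 (B = -3486 + 24368 = 20882)
A(I) = I + 2*I**2 (A(I) = (I**2 + I**2) + I = 2*I**2 + I = I + 2*I**2)
B/A(-195) = 20882/((-195*(1 + 2*(-195)))) = 20882/((-195*(1 - 390))) = 20882/((-195*(-389))) = 20882/75855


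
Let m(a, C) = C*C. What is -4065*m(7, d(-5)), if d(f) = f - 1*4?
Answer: -329265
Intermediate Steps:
d(f) = -4 + f (d(f) = f - 4 = -4 + f)
m(a, C) = C²
-4065*m(7, d(-5)) = -4065*(-4 - 5)² = -4065*(-9)² = -4065*81 = -329265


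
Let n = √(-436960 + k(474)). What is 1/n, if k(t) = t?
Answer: -I*√436486/436486 ≈ -0.0015136*I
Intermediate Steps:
n = I*√436486 (n = √(-436960 + 474) = √(-436486) = I*√436486 ≈ 660.67*I)
1/n = 1/(I*√436486) = -I*√436486/436486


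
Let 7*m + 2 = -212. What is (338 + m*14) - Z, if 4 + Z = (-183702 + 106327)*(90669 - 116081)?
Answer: -1966253586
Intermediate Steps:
m = -214/7 (m = -2/7 + (⅐)*(-212) = -2/7 - 212/7 = -214/7 ≈ -30.571)
Z = 1966253496 (Z = -4 + (-183702 + 106327)*(90669 - 116081) = -4 - 77375*(-25412) = -4 + 1966253500 = 1966253496)
(338 + m*14) - Z = (338 - 214/7*14) - 1*1966253496 = (338 - 428) - 1966253496 = -90 - 1966253496 = -1966253586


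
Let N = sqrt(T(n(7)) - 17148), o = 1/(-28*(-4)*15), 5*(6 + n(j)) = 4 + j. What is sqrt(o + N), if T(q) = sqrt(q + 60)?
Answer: sqrt(105 + 35280*I*sqrt(5)*sqrt(85740 - sqrt(1405)))/420 ≈ 8.0908 + 8.0908*I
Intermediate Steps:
n(j) = -26/5 + j/5 (n(j) = -6 + (4 + j)/5 = -6 + (4/5 + j/5) = -26/5 + j/5)
T(q) = sqrt(60 + q)
o = 1/1680 (o = 1/(112*15) = 1/1680 ≈ 0.00059524)
N = sqrt(-17148 + sqrt(1405)/5) (N = sqrt(sqrt(60 + (-26/5 + (1/5)*7)) - 17148) = sqrt(sqrt(60 + (-26/5 + 7/5)) - 17148) = sqrt(sqrt(60 - 19/5) - 17148) = sqrt(sqrt(281/5) - 17148) = sqrt(sqrt(1405)/5 - 17148) = sqrt(-17148 + sqrt(1405)/5) ≈ 130.92*I)
sqrt(o + N) = sqrt(1/1680 + sqrt(-428700 + 5*sqrt(1405))/5)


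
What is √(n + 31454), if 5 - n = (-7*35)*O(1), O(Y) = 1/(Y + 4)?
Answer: 2*√7877 ≈ 177.50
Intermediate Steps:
O(Y) = 1/(4 + Y)
n = 54 (n = 5 - (-7*35)/(4 + 1) = 5 - (-245)/5 = 5 - 1*(-49) = 5 + 49 = 54)
√(n + 31454) = √(54 + 31454) = √31508 = 2*√7877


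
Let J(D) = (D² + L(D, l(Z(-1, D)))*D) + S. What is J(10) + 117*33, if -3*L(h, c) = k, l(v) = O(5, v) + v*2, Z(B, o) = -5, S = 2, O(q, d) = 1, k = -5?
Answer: 11939/3 ≈ 3979.7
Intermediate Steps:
l(v) = 1 + 2*v (l(v) = 1 + v*2 = 1 + 2*v)
L(h, c) = 5/3 (L(h, c) = -⅓*(-5) = 5/3)
J(D) = 2 + D² + 5*D/3 (J(D) = (D² + 5*D/3) + 2 = 2 + D² + 5*D/3)
J(10) + 117*33 = (2 + 10² + (5/3)*10) + 117*33 = (2 + 100 + 50/3) + 3861 = 356/3 + 3861 = 11939/3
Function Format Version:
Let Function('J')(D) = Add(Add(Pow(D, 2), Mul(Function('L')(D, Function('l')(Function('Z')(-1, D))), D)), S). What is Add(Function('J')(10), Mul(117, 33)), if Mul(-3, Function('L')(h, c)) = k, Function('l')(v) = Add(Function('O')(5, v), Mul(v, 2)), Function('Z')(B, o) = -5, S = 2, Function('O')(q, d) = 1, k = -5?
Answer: Rational(11939, 3) ≈ 3979.7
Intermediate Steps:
Function('l')(v) = Add(1, Mul(2, v)) (Function('l')(v) = Add(1, Mul(v, 2)) = Add(1, Mul(2, v)))
Function('L')(h, c) = Rational(5, 3) (Function('L')(h, c) = Mul(Rational(-1, 3), -5) = Rational(5, 3))
Function('J')(D) = Add(2, Pow(D, 2), Mul(Rational(5, 3), D)) (Function('J')(D) = Add(Add(Pow(D, 2), Mul(Rational(5, 3), D)), 2) = Add(2, Pow(D, 2), Mul(Rational(5, 3), D)))
Add(Function('J')(10), Mul(117, 33)) = Add(Add(2, Pow(10, 2), Mul(Rational(5, 3), 10)), Mul(117, 33)) = Add(Add(2, 100, Rational(50, 3)), 3861) = Add(Rational(356, 3), 3861) = Rational(11939, 3)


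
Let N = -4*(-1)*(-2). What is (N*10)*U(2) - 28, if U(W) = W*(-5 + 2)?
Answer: 452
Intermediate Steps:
N = -8 (N = 4*(-2) = -8)
U(W) = -3*W (U(W) = W*(-3) = -3*W)
(N*10)*U(2) - 28 = (-8*10)*(-3*2) - 28 = -80*(-6) - 28 = 480 - 28 = 452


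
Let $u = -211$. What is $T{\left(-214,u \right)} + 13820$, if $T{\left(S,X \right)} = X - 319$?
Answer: $13290$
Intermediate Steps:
$T{\left(S,X \right)} = -319 + X$ ($T{\left(S,X \right)} = X - 319 = -319 + X$)
$T{\left(-214,u \right)} + 13820 = \left(-319 - 211\right) + 13820 = -530 + 13820 = 13290$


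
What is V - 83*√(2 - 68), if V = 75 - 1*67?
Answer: 8 - 83*I*√66 ≈ 8.0 - 674.29*I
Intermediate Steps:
V = 8 (V = 75 - 67 = 8)
V - 83*√(2 - 68) = 8 - 83*√(2 - 68) = 8 - 83*I*√66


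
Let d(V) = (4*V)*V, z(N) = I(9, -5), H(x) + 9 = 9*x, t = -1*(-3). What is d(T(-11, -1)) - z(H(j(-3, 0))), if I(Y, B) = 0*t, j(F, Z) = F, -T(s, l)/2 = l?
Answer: 16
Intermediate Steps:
t = 3
T(s, l) = -2*l
I(Y, B) = 0 (I(Y, B) = 0*3 = 0)
H(x) = -9 + 9*x
z(N) = 0
d(V) = 4*V²
d(T(-11, -1)) - z(H(j(-3, 0))) = 4*(-2*(-1))² - 1*0 = 4*2² + 0 = 4*4 + 0 = 16 + 0 = 16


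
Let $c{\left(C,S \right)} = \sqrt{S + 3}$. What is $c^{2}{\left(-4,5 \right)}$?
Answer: $8$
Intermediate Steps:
$c{\left(C,S \right)} = \sqrt{3 + S}$
$c^{2}{\left(-4,5 \right)} = \left(\sqrt{3 + 5}\right)^{2} = \left(\sqrt{8}\right)^{2} = \left(2 \sqrt{2}\right)^{2} = 8$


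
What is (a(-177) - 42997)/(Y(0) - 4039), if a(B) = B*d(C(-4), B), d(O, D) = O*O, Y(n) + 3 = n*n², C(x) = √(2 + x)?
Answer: 42643/4042 ≈ 10.550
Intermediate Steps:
Y(n) = -3 + n³ (Y(n) = -3 + n*n² = -3 + n³)
d(O, D) = O²
a(B) = -2*B (a(B) = B*(√(2 - 4))² = B*(√(-2))² = B*(I*√2)² = B*(-2) = -2*B)
(a(-177) - 42997)/(Y(0) - 4039) = (-2*(-177) - 42997)/((-3 + 0³) - 4039) = (354 - 42997)/((-3 + 0) - 4039) = -42643/(-3 - 4039) = -42643/(-4042) = -42643*(-1/4042) = 42643/4042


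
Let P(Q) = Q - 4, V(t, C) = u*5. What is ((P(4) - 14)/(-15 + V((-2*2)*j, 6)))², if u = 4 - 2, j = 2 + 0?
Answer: 196/25 ≈ 7.8400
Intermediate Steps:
j = 2
u = 2
V(t, C) = 10 (V(t, C) = 2*5 = 10)
P(Q) = -4 + Q
((P(4) - 14)/(-15 + V((-2*2)*j, 6)))² = (((-4 + 4) - 14)/(-15 + 10))² = ((0 - 14)/(-5))² = (-14*(-⅕))² = (14/5)² = 196/25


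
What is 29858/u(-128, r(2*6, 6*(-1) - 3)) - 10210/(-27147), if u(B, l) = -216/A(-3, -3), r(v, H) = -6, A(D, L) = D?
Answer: 135215041/325764 ≈ 415.07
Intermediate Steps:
u(B, l) = 72 (u(B, l) = -216/(-3) = -216*(-1/3) = 72)
29858/u(-128, r(2*6, 6*(-1) - 3)) - 10210/(-27147) = 29858/72 - 10210/(-27147) = 29858*(1/72) - 10210*(-1/27147) = 14929/36 + 10210/27147 = 135215041/325764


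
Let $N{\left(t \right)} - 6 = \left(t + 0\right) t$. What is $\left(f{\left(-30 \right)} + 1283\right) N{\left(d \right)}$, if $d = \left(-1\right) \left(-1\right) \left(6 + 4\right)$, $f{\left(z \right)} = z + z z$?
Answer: $228218$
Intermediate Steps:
$f{\left(z \right)} = z + z^{2}$
$d = 10$ ($d = 1 \cdot 10 = 10$)
$N{\left(t \right)} = 6 + t^{2}$ ($N{\left(t \right)} = 6 + \left(t + 0\right) t = 6 + t t = 6 + t^{2}$)
$\left(f{\left(-30 \right)} + 1283\right) N{\left(d \right)} = \left(- 30 \left(1 - 30\right) + 1283\right) \left(6 + 10^{2}\right) = \left(\left(-30\right) \left(-29\right) + 1283\right) \left(6 + 100\right) = \left(870 + 1283\right) 106 = 2153 \cdot 106 = 228218$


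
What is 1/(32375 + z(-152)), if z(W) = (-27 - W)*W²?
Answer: 1/2920375 ≈ 3.4242e-7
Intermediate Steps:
z(W) = W²*(-27 - W)
1/(32375 + z(-152)) = 1/(32375 + (-152)²*(-27 - 1*(-152))) = 1/(32375 + 23104*(-27 + 152)) = 1/(32375 + 23104*125) = 1/(32375 + 2888000) = 1/2920375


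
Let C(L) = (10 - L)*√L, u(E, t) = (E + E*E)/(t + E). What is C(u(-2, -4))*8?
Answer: 248*I*√3/9 ≈ 47.728*I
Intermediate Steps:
u(E, t) = (E + E²)/(E + t)
C(L) = √L*(10 - L)
C(u(-2, -4))*8 = (√(-2*(1 - 2)/(-2 - 4))*(10 - (-2)*(1 - 2)/(-2 - 4)))*8 = (√(-2*(-1)/(-6))*(10 - (-2)*(-1)/(-6)))*8 = (√(-2*(-⅙)*(-1))*(10 - (-2)*(-1)*(-1)/6))*8 = (√(-⅓)*(10 - 1*(-⅓)))*8 = ((I*√3/3)*(10 + ⅓))*8 = ((I*√3/3)*(31/3))*8 = (31*I*√3/9)*8 = 248*I*√3/9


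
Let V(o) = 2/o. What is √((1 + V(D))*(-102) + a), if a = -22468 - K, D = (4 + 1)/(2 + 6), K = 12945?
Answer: I*√896035/5 ≈ 189.32*I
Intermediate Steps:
D = 5/8 ≈ 0.62500
a = -35413 (a = -22468 - 1*12945 = -22468 - 12945 = -35413)
√((1 + V(D))*(-102) + a) = √((1 + 2/(5/8))*(-102) - 35413) = √((1 + 2*(8/5))*(-102) - 35413) = √((1 + 16/5)*(-102) - 35413) = √((21/5)*(-102) - 35413) = √(-2142/5 - 35413) = √(-179207/5) = I*√896035/5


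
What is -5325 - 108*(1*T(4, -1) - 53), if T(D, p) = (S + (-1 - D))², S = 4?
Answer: 291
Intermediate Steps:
T(D, p) = (3 - D)² (T(D, p) = (4 + (-1 - D))² = (3 - D)²)
-5325 - 108*(1*T(4, -1) - 53) = -5325 - 108*(1*(-3 + 4)² - 53) = -5325 - 108*(1*1² - 53) = -5325 - 108*(1*1 - 53) = -5325 - 108*(1 - 53) = -5325 - 108*(-52) = -5325 - 1*(-5616) = -5325 + 5616 = 291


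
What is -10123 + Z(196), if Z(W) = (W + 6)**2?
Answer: 30681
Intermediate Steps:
Z(W) = (6 + W)**2
-10123 + Z(196) = -10123 + (6 + 196)**2 = -10123 + 202**2 = -10123 + 40804 = 30681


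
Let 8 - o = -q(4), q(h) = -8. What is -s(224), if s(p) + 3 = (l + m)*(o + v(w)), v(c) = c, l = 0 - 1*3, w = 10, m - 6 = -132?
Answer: 1293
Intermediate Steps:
m = -126 (m = 6 - 132 = -126)
l = -3 (l = 0 - 3 = -3)
o = 0 (o = 8 - (-1)*(-8) = 8 - 1*8 = 8 - 8 = 0)
s(p) = -1293 (s(p) = -3 + (-3 - 126)*(0 + 10) = -3 - 129*10 = -3 - 1290 = -1293)
-s(224) = -1*(-1293) = 1293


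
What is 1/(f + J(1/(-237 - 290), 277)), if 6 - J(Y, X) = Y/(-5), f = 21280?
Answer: 2635/56088609 ≈ 4.6979e-5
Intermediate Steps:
J(Y, X) = 6 + Y/5 (J(Y, X) = 6 - Y/(-5) = 6 - Y*(-1)/5 = 6 - (-1)*Y/5 = 6 + Y/5)
1/(f + J(1/(-237 - 290), 277)) = 1/(21280 + (6 + 1/(5*(-237 - 290)))) = 1/(21280 + (6 + (1/5)/(-527))) = 1/(21280 + (6 + (1/5)*(-1/527))) = 1/(21280 + (6 - 1/2635)) = 1/(21280 + 15809/2635) = 1/(56088609/2635) = 2635/56088609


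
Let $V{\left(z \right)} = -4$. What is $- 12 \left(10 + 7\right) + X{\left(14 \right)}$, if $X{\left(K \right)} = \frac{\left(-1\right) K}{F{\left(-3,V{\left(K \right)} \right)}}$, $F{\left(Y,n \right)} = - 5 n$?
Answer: $- \frac{2047}{10} \approx -204.7$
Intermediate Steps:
$X{\left(K \right)} = - \frac{K}{20}$ ($X{\left(K \right)} = \frac{\left(-1\right) K}{\left(-5\right) \left(-4\right)} = \frac{\left(-1\right) K}{20} = - K \frac{1}{20} = - \frac{K}{20}$)
$- 12 \left(10 + 7\right) + X{\left(14 \right)} = - 12 \left(10 + 7\right) - \frac{7}{10} = - 12 \cdot 17 - \frac{7}{10} = \left(-1\right) 204 - \frac{7}{10} = -204 - \frac{7}{10} = - \frac{2047}{10}$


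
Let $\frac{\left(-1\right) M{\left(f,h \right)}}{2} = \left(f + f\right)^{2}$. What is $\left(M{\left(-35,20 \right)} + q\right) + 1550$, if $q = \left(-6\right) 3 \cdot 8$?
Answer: $-8394$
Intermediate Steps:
$q = -144$ ($q = \left(-18\right) 8 = -144$)
$M{\left(f,h \right)} = - 8 f^{2}$ ($M{\left(f,h \right)} = - 2 \left(f + f\right)^{2} = - 2 \left(2 f\right)^{2} = - 2 \cdot 4 f^{2} = - 8 f^{2}$)
$\left(M{\left(-35,20 \right)} + q\right) + 1550 = \left(- 8 \left(-35\right)^{2} - 144\right) + 1550 = \left(\left(-8\right) 1225 - 144\right) + 1550 = \left(-9800 - 144\right) + 1550 = -9944 + 1550 = -8394$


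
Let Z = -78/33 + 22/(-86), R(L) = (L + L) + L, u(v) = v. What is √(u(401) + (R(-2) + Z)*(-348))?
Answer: √760805837/473 ≈ 58.314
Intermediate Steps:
R(L) = 3*L (R(L) = 2*L + L = 3*L)
Z = -1239/473 (Z = -78*1/33 + 22*(-1/86) = -26/11 - 11/43 = -1239/473 ≈ -2.6194)
√(u(401) + (R(-2) + Z)*(-348)) = √(401 + (3*(-2) - 1239/473)*(-348)) = √(401 + (-6 - 1239/473)*(-348)) = √(401 - 4077/473*(-348)) = √(401 + 1418796/473) = √(1608469/473) = √760805837/473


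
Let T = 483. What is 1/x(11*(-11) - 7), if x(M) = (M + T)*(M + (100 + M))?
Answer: -1/55380 ≈ -1.8057e-5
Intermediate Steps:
x(M) = (100 + 2*M)*(483 + M) (x(M) = (M + 483)*(M + (100 + M)) = (483 + M)*(100 + 2*M) = (100 + 2*M)*(483 + M))
1/x(11*(-11) - 7) = 1/(48300 + 2*(11*(-11) - 7)² + 1066*(11*(-11) - 7)) = 1/(48300 + 2*(-121 - 7)² + 1066*(-121 - 7)) = 1/(48300 + 2*(-128)² + 1066*(-128)) = 1/(48300 + 2*16384 - 136448) = 1/(48300 + 32768 - 136448) = 1/(-55380) = -1/55380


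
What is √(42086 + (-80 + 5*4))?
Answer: √42026 ≈ 205.00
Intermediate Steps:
√(42086 + (-80 + 5*4)) = √(42086 + (-80 + 20)) = √(42086 - 60) = √42026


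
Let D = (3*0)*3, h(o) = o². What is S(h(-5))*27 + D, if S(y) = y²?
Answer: 16875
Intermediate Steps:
D = 0 (D = 0*3 = 0)
S(h(-5))*27 + D = ((-5)²)²*27 + 0 = 25²*27 + 0 = 625*27 + 0 = 16875 + 0 = 16875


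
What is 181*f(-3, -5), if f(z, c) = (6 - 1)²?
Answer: 4525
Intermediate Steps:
f(z, c) = 25 (f(z, c) = 5² = 25)
181*f(-3, -5) = 181*25 = 4525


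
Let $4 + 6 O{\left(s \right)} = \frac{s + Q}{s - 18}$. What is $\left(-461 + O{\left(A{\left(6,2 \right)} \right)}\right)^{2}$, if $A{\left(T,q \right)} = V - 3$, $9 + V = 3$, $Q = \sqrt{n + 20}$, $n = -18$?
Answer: $\frac{\left(74781 + \sqrt{2}\right)^{2}}{26244} \approx 2.1309 \cdot 10^{5}$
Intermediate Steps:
$Q = \sqrt{2}$ ($Q = \sqrt{-18 + 20} = \sqrt{2} \approx 1.4142$)
$V = -6$ ($V = -9 + 3 = -6$)
$A{\left(T,q \right)} = -9$ ($A{\left(T,q \right)} = -6 - 3 = -9$)
$O{\left(s \right)} = - \frac{2}{3} + \frac{s + \sqrt{2}}{6 \left(-18 + s\right)}$ ($O{\left(s \right)} = - \frac{2}{3} + \frac{\left(s + \sqrt{2}\right) \frac{1}{s - 18}}{6} = - \frac{2}{3} + \frac{\left(s + \sqrt{2}\right) \frac{1}{-18 + s}}{6} = - \frac{2}{3} + \frac{\frac{1}{-18 + s} \left(s + \sqrt{2}\right)}{6} = - \frac{2}{3} + \frac{s + \sqrt{2}}{6 \left(-18 + s\right)}$)
$\left(-461 + O{\left(A{\left(6,2 \right)} \right)}\right)^{2} = \left(-461 + \frac{72 + \sqrt{2} - -27}{6 \left(-18 - 9\right)}\right)^{2} = \left(-461 + \frac{72 + \sqrt{2} + 27}{6 \left(-27\right)}\right)^{2} = \left(-461 + \frac{1}{6} \left(- \frac{1}{27}\right) \left(99 + \sqrt{2}\right)\right)^{2} = \left(-461 - \left(\frac{11}{18} + \frac{\sqrt{2}}{162}\right)\right)^{2} = \left(- \frac{8309}{18} - \frac{\sqrt{2}}{162}\right)^{2}$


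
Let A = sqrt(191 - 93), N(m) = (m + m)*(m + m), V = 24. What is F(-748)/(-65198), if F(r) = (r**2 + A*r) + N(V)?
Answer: -280904/32599 + 374*sqrt(2)/4657 ≈ -8.5034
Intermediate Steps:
N(m) = 4*m**2 (N(m) = (2*m)*(2*m) = 4*m**2)
A = 7*sqrt(2) (A = sqrt(98) = 7*sqrt(2) ≈ 9.8995)
F(r) = 2304 + r**2 + 7*r*sqrt(2) (F(r) = (r**2 + (7*sqrt(2))*r) + 4*24**2 = (r**2 + 7*r*sqrt(2)) + 4*576 = (r**2 + 7*r*sqrt(2)) + 2304 = 2304 + r**2 + 7*r*sqrt(2))
F(-748)/(-65198) = (2304 + (-748)**2 + 7*(-748)*sqrt(2))/(-65198) = (2304 + 559504 - 5236*sqrt(2))*(-1/65198) = (561808 - 5236*sqrt(2))*(-1/65198) = -280904/32599 + 374*sqrt(2)/4657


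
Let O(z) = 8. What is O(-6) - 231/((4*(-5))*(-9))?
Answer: 403/60 ≈ 6.7167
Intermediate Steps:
O(-6) - 231/((4*(-5))*(-9)) = 8 - 231/((4*(-5))*(-9)) = 8 - 231/((-20*(-9))) = 8 - 231/180 = 8 - 231*1/180 = 8 - 77/60 = 403/60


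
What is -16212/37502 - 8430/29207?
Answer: -394822872/547660457 ≈ -0.72093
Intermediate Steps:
-16212/37502 - 8430/29207 = -16212*1/37502 - 8430*1/29207 = -8106/18751 - 8430/29207 = -394822872/547660457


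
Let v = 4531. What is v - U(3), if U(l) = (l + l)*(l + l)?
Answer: 4495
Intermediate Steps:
U(l) = 4*l² (U(l) = (2*l)*(2*l) = 4*l²)
v - U(3) = 4531 - 4*3² = 4531 - 4*9 = 4531 - 1*36 = 4531 - 36 = 4495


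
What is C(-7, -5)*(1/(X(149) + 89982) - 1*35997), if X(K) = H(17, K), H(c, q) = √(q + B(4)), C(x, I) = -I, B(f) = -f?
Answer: -1457295380367405/8096760179 - 5*√145/8096760179 ≈ -1.7999e+5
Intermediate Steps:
H(c, q) = √(-4 + q) (H(c, q) = √(q - 1*4) = √(q - 4) = √(-4 + q))
X(K) = √(-4 + K)
C(-7, -5)*(1/(X(149) + 89982) - 1*35997) = (-1*(-5))*(1/(√(-4 + 149) + 89982) - 1*35997) = 5*(1/(√145 + 89982) - 35997) = 5*(1/(89982 + √145) - 35997) = 5*(-35997 + 1/(89982 + √145)) = -179985 + 5/(89982 + √145)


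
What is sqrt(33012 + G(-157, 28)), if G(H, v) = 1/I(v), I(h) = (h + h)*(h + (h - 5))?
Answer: sqrt(67317542922)/1428 ≈ 181.69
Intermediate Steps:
I(h) = 2*h*(-5 + 2*h) (I(h) = (2*h)*(h + (-5 + h)) = (2*h)*(-5 + 2*h) = 2*h*(-5 + 2*h))
G(H, v) = 1/(2*v*(-5 + 2*v))
sqrt(33012 + G(-157, 28)) = sqrt(33012 + (1/2)/(28*(-5 + 2*28))) = sqrt(33012 + (1/2)*(1/28)/(-5 + 56)) = sqrt(33012 + (1/2)*(1/28)/51) = sqrt(33012 + (1/2)*(1/28)*(1/51)) = sqrt(33012 + 1/2856) = sqrt(94282273/2856) = sqrt(67317542922)/1428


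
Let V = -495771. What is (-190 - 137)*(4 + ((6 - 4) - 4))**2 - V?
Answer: 494463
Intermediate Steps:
(-190 - 137)*(4 + ((6 - 4) - 4))**2 - V = (-190 - 137)*(4 + ((6 - 4) - 4))**2 - 1*(-495771) = -327*(4 + (2 - 4))**2 + 495771 = -327*(4 - 2)**2 + 495771 = -327*2**2 + 495771 = -327*4 + 495771 = -1308 + 495771 = 494463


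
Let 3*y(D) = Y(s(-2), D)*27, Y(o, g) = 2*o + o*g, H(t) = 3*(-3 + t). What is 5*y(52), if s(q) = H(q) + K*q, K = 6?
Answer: -65610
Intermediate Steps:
H(t) = -9 + 3*t
s(q) = -9 + 9*q (s(q) = (-9 + 3*q) + 6*q = -9 + 9*q)
Y(o, g) = 2*o + g*o
y(D) = -486 - 243*D (y(D) = (((-9 + 9*(-2))*(2 + D))*27)/3 = (((-9 - 18)*(2 + D))*27)/3 = (-27*(2 + D)*27)/3 = ((-54 - 27*D)*27)/3 = (-1458 - 729*D)/3 = -486 - 243*D)
5*y(52) = 5*(-486 - 243*52) = 5*(-486 - 12636) = 5*(-13122) = -65610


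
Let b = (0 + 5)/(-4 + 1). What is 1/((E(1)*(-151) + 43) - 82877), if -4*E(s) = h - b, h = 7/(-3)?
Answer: -6/497155 ≈ -1.2069e-5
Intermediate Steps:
h = -7/3 (h = 7*(-1/3) = -7/3 ≈ -2.3333)
b = -5/3 (b = 5/(-3) = 5*(-1/3) = -5/3 ≈ -1.6667)
E(s) = 1/6 (E(s) = -(-7/3 - 1*(-5/3))/4 = -(-7/3 + 5/3)/4 = -1/4*(-2/3) = 1/6)
1/((E(1)*(-151) + 43) - 82877) = 1/(((1/6)*(-151) + 43) - 82877) = 1/((-151/6 + 43) - 82877) = 1/(107/6 - 82877) = 1/(-497155/6) = -6/497155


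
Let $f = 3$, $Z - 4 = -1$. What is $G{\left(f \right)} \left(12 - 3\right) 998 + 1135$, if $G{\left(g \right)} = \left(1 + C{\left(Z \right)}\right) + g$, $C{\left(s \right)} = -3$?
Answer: $10117$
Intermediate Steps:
$Z = 3$ ($Z = 4 - 1 = 3$)
$G{\left(g \right)} = -2 + g$ ($G{\left(g \right)} = \left(1 - 3\right) + g = -2 + g$)
$G{\left(f \right)} \left(12 - 3\right) 998 + 1135 = \left(-2 + 3\right) \left(12 - 3\right) 998 + 1135 = 1 \cdot 9 \cdot 998 + 1135 = 9 \cdot 998 + 1135 = 8982 + 1135 = 10117$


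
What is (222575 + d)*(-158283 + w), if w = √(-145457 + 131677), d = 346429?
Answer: -90063660132 + 1138008*I*√3445 ≈ -9.0064e+10 + 6.6794e+7*I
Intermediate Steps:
w = 2*I*√3445 (w = √(-13780) = 2*I*√3445 ≈ 117.39*I)
(222575 + d)*(-158283 + w) = (222575 + 346429)*(-158283 + 2*I*√3445) = 569004*(-158283 + 2*I*√3445) = -90063660132 + 1138008*I*√3445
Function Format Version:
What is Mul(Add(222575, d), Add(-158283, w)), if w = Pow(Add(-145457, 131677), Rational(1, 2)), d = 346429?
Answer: Add(-90063660132, Mul(1138008, I, Pow(3445, Rational(1, 2)))) ≈ Add(-9.0064e+10, Mul(6.6794e+7, I))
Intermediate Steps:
w = Mul(2, I, Pow(3445, Rational(1, 2))) (w = Pow(-13780, Rational(1, 2)) = Mul(2, I, Pow(3445, Rational(1, 2))) ≈ Mul(117.39, I))
Mul(Add(222575, d), Add(-158283, w)) = Mul(Add(222575, 346429), Add(-158283, Mul(2, I, Pow(3445, Rational(1, 2))))) = Mul(569004, Add(-158283, Mul(2, I, Pow(3445, Rational(1, 2))))) = Add(-90063660132, Mul(1138008, I, Pow(3445, Rational(1, 2))))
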